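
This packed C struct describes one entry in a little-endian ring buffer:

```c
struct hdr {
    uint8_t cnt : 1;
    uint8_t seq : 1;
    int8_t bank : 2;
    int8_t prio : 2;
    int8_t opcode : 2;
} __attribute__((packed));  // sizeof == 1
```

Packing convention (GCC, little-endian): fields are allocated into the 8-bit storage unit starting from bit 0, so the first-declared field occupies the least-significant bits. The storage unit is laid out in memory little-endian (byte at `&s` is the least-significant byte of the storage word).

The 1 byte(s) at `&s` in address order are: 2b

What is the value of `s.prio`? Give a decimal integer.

[0]=0x2b (little-endian) → word 0x2b
cnt:1 @ bit 0 → (0x2b>>0)&0x1 = 0x1
seq:1 @ bit 1 → (0x2b>>1)&0x1 = 0x1
bank:2 @ bit 2 → (0x2b>>2)&0x3 = 0x2
prio:2 @ bit 4 → (0x2b>>4)&0x3 = 0x2  ←
opcode:2 @ bit 6 → (0x2b>>6)&0x3 = 0x0
prio signed 2b, MSB=1: 2 - 4 = -2

-2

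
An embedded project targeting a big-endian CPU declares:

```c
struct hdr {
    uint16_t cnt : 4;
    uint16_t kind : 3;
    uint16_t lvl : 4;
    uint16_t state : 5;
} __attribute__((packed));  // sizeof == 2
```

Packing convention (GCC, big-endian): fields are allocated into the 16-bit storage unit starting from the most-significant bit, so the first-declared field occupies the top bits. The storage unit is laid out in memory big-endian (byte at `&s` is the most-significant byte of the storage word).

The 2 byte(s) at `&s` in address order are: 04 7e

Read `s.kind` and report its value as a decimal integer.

[0]=0x04 [1]=0x7e (big-endian) → word 0x047e
cnt:4 @ bit 12 → (0x047e>>12)&0xf = 0x0
kind:3 @ bit 9 → (0x047e>>9)&0x7 = 0x2  ←
lvl:4 @ bit 5 → (0x047e>>5)&0xf = 0x3
state:5 @ bit 0 → (0x047e>>0)&0x1f = 0x1e

2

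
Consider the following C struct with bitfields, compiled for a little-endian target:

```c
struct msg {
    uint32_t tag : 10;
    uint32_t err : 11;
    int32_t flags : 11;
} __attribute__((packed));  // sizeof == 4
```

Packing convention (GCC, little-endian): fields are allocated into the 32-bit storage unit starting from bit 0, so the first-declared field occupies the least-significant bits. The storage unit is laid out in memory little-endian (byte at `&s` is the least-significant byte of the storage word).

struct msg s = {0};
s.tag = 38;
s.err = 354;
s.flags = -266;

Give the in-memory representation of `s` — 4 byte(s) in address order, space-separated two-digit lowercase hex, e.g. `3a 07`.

[0+:10] tag=38 & 0x3ff = 0x26; word=0x00000026
[10+:11] err=354 & 0x7ff = 0x162; word=0x00058826
[21+:11] flags=-266 & 0x7ff = 0x6f6; word=0xdec58826
word = 0xdec58826 → little-endian bytes:
  [0]=0x26  [1]=0x88  [2]=0xc5  [3]=0xde

26 88 c5 de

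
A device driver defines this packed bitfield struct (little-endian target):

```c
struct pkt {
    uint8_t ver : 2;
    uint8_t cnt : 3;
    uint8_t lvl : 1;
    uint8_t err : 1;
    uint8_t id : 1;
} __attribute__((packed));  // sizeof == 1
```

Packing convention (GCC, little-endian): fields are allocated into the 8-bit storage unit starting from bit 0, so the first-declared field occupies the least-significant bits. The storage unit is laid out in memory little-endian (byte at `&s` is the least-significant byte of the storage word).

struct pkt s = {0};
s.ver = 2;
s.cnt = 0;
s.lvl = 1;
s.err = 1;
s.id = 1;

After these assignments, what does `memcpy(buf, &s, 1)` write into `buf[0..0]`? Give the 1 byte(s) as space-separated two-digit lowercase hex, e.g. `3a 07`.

e2

[0+:2] ver=2 & 0x3 = 0x2; word=0x02
[2+:3] cnt=0 & 0x7 = 0x0; word=0x02
[5+:1] lvl=1 & 0x1 = 0x1; word=0x22
[6+:1] err=1 & 0x1 = 0x1; word=0x62
[7+:1] id=1 & 0x1 = 0x1; word=0xe2
word = 0xe2 → little-endian bytes:
  [0]=0xe2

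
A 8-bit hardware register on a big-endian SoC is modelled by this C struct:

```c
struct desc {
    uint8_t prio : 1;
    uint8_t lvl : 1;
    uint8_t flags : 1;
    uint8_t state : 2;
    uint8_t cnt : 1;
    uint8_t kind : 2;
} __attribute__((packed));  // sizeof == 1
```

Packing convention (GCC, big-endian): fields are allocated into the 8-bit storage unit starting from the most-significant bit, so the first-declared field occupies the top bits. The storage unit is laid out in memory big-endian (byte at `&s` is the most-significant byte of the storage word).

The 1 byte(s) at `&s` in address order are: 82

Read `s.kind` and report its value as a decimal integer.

2

[0]=0x82 (big-endian) → word 0x82
prio [7+:1] = (word>>7) & 0x1 = 1
lvl [6+:1] = (word>>6) & 0x1 = 0
flags [5+:1] = (word>>5) & 0x1 = 0
state [3+:2] = (word>>3) & 0x3 = 0
cnt [2+:1] = (word>>2) & 0x1 = 0
kind [0+:2] = (word>>0) & 0x3 = 2  ←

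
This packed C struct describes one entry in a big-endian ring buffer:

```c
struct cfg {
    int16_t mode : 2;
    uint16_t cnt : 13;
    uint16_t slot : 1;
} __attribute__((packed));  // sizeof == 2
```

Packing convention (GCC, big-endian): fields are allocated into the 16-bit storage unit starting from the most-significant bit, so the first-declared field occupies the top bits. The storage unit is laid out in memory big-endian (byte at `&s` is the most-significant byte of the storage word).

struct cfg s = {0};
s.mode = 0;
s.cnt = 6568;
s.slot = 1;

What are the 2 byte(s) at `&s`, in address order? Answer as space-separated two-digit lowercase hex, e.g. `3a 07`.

33 51

[14+:2] mode=0 & 0x3 = 0x0; word=0x0000
[1+:13] cnt=6568 & 0x1fff = 0x19a8; word=0x3350
[0+:1] slot=1 & 0x1 = 0x1; word=0x3351
word = 0x3351 → big-endian bytes:
  [0]=0x33  [1]=0x51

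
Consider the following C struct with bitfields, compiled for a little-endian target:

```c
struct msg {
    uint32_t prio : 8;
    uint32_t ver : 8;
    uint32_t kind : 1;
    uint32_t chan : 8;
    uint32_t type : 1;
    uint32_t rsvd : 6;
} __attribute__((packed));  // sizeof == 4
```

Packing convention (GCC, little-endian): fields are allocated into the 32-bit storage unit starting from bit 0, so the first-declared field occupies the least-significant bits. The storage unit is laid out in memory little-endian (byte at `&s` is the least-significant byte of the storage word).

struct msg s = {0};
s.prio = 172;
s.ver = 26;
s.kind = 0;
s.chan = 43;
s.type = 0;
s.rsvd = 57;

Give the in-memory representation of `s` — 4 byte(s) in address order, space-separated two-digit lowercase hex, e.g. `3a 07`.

prio:8 = 172 → 0xac << 0 → word 0x000000ac
ver:8 = 26 → 0x1a << 8 → word 0x00001aac
kind:1 = 0 → 0x0 << 16 → word 0x00001aac
chan:8 = 43 → 0x2b << 17 → word 0x00561aac
type:1 = 0 → 0x0 << 25 → word 0x00561aac
rsvd:6 = 57 → 0x39 << 26 → word 0xe4561aac
word = 0xe4561aac → little-endian bytes:
  [0]=0xac  [1]=0x1a  [2]=0x56  [3]=0xe4

ac 1a 56 e4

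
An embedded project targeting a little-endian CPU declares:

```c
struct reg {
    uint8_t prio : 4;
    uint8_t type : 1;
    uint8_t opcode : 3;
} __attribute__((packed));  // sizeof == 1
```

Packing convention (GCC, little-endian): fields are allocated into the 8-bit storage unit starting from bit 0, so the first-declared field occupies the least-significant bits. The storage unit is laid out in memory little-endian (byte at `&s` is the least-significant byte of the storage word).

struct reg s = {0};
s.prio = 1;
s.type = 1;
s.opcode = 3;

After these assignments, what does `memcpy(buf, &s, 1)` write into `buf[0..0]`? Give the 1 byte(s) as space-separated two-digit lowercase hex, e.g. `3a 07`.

[0+:4] prio=1 & 0xf = 0x1; word=0x01
[4+:1] type=1 & 0x1 = 0x1; word=0x11
[5+:3] opcode=3 & 0x7 = 0x3; word=0x71
word = 0x71 → little-endian bytes:
  [0]=0x71

71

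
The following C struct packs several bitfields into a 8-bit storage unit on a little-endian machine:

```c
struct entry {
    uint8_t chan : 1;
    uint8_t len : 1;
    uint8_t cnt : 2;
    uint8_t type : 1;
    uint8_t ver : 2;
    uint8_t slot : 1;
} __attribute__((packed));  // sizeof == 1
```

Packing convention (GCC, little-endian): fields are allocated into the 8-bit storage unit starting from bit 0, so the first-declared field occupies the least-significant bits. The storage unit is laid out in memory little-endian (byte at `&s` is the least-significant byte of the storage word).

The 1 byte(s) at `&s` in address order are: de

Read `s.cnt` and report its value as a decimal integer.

3

[0]=0xde (little-endian) → word 0xde
chan [0+:1] = (word>>0) & 0x1 = 0
len [1+:1] = (word>>1) & 0x1 = 1
cnt [2+:2] = (word>>2) & 0x3 = 3  ←
type [4+:1] = (word>>4) & 0x1 = 1
ver [5+:2] = (word>>5) & 0x3 = 2
slot [7+:1] = (word>>7) & 0x1 = 1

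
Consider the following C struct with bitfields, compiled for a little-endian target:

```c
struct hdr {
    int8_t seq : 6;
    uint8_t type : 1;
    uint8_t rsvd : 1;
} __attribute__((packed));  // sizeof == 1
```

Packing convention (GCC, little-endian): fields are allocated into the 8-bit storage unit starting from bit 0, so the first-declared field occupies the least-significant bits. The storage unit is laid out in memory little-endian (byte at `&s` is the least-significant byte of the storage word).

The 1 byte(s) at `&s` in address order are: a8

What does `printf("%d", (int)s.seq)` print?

-24

[0]=0xa8 (little-endian) → word 0xa8
seq [0+:6] = (word>>0) & 0x3f = 40  ←
type [6+:1] = (word>>6) & 0x1 = 0
rsvd [7+:1] = (word>>7) & 0x1 = 1
seq signed 6b, MSB=1: 40 - 64 = -24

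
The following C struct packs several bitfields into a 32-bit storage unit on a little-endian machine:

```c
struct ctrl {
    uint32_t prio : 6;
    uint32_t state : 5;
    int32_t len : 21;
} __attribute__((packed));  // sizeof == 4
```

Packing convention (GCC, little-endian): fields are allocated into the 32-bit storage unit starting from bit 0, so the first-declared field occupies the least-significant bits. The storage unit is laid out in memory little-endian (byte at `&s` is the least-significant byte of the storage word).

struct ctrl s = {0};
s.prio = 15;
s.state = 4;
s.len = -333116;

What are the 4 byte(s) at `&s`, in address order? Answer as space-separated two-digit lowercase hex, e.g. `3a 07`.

[0+:6] prio=15 & 0x3f = 0xf; word=0x0000000f
[6+:5] state=4 & 0x1f = 0x4; word=0x0000010f
[11+:21] len=-333116 & 0x1fffff = 0x1aeac4; word=0xd756210f
word = 0xd756210f → little-endian bytes:
  [0]=0x0f  [1]=0x21  [2]=0x56  [3]=0xd7

0f 21 56 d7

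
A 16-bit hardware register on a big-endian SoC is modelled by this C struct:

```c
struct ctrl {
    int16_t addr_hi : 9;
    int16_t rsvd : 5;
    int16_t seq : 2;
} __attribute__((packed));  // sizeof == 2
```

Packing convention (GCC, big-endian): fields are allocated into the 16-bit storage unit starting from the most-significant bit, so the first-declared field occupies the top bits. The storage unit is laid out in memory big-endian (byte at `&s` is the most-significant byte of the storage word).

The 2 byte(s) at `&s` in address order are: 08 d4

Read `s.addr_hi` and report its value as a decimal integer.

[0]=0x08 [1]=0xd4 (big-endian) → word 0x08d4
addr_hi:9 @ bit 7 → (0x08d4>>7)&0x1ff = 0x11  ←
rsvd:5 @ bit 2 → (0x08d4>>2)&0x1f = 0x15
seq:2 @ bit 0 → (0x08d4>>0)&0x3 = 0x0
addr_hi signed 9b, MSB=0: value = 17

17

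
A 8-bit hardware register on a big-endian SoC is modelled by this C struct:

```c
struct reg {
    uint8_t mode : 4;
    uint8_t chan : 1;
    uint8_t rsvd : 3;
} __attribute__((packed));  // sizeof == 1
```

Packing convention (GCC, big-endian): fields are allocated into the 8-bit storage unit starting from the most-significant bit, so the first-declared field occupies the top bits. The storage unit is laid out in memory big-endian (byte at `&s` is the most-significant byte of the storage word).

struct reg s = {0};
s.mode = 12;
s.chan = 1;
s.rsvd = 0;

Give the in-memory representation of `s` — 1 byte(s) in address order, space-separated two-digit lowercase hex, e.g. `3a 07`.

mode:4 = 12 → 0xc << 4 → word 0xc0
chan:1 = 1 → 0x1 << 3 → word 0xc8
rsvd:3 = 0 → 0x0 << 0 → word 0xc8
word = 0xc8 → big-endian bytes:
  [0]=0xc8

c8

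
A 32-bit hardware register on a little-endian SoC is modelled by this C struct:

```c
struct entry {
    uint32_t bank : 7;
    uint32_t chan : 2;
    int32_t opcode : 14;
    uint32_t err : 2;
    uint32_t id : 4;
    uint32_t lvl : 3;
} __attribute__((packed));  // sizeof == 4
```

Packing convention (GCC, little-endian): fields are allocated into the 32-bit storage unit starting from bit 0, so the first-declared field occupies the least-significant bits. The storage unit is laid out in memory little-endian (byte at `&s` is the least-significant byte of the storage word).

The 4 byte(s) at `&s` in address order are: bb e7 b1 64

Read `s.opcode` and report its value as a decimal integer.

[0]=0xbb [1]=0xe7 [2]=0xb1 [3]=0x64 (little-endian) → word 0x64b1e7bb
bank:7 @ bit 0 → (0x64b1e7bb>>0)&0x7f = 0x3b
chan:2 @ bit 7 → (0x64b1e7bb>>7)&0x3 = 0x3
opcode:14 @ bit 9 → (0x64b1e7bb>>9)&0x3fff = 0x18f3  ←
err:2 @ bit 23 → (0x64b1e7bb>>23)&0x3 = 0x1
id:4 @ bit 25 → (0x64b1e7bb>>25)&0xf = 0x2
lvl:3 @ bit 29 → (0x64b1e7bb>>29)&0x7 = 0x3
opcode signed 14b, MSB=0: value = 6387

6387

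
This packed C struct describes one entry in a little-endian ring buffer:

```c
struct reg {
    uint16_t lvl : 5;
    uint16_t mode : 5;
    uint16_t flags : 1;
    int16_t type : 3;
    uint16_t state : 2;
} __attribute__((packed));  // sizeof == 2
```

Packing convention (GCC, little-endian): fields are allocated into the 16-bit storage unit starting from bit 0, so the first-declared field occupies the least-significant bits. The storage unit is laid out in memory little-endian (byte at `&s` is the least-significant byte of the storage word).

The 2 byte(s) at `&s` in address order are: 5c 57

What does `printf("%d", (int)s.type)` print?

2

[0]=0x5c [1]=0x57 (little-endian) → word 0x575c
lvl:5 @ bit 0 → (0x575c>>0)&0x1f = 0x1c
mode:5 @ bit 5 → (0x575c>>5)&0x1f = 0x1a
flags:1 @ bit 10 → (0x575c>>10)&0x1 = 0x1
type:3 @ bit 11 → (0x575c>>11)&0x7 = 0x2  ←
state:2 @ bit 14 → (0x575c>>14)&0x3 = 0x1
type signed 3b, MSB=0: value = 2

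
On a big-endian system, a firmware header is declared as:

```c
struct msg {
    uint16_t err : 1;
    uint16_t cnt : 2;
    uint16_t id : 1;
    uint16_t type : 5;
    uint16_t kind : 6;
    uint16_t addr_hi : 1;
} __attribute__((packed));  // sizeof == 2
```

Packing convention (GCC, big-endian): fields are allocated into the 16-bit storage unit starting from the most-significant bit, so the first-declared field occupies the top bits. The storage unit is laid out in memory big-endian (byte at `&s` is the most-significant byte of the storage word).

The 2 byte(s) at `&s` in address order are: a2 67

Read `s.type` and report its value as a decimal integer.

4

[0]=0xa2 [1]=0x67 (big-endian) → word 0xa267
err:1 @ bit 15 → (0xa267>>15)&0x1 = 0x1
cnt:2 @ bit 13 → (0xa267>>13)&0x3 = 0x1
id:1 @ bit 12 → (0xa267>>12)&0x1 = 0x0
type:5 @ bit 7 → (0xa267>>7)&0x1f = 0x4  ←
kind:6 @ bit 1 → (0xa267>>1)&0x3f = 0x33
addr_hi:1 @ bit 0 → (0xa267>>0)&0x1 = 0x1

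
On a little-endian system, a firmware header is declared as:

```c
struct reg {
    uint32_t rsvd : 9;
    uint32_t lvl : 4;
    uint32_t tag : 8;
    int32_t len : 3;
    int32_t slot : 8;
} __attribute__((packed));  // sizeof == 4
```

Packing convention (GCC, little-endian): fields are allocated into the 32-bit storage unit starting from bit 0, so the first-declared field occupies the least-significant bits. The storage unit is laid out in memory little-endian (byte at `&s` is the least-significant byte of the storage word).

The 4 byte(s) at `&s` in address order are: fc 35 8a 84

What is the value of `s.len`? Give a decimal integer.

-4

[0]=0xfc [1]=0x35 [2]=0x8a [3]=0x84 (little-endian) → word 0x848a35fc
rsvd:9 @ bit 0 → (0x848a35fc>>0)&0x1ff = 0x1fc
lvl:4 @ bit 9 → (0x848a35fc>>9)&0xf = 0xa
tag:8 @ bit 13 → (0x848a35fc>>13)&0xff = 0x51
len:3 @ bit 21 → (0x848a35fc>>21)&0x7 = 0x4  ←
slot:8 @ bit 24 → (0x848a35fc>>24)&0xff = 0x84
len signed 3b, MSB=1: 4 - 8 = -4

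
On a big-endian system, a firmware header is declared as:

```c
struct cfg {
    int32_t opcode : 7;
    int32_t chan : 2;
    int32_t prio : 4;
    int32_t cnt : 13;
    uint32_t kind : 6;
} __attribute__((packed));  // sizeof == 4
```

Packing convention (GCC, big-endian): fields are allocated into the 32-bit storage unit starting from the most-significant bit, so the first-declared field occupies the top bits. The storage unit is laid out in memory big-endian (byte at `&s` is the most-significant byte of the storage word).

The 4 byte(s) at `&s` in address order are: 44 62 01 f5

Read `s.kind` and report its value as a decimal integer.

[0]=0x44 [1]=0x62 [2]=0x01 [3]=0xf5 (big-endian) → word 0x446201f5
opcode [25+:7] = (word>>25) & 0x7f = 34
chan [23+:2] = (word>>23) & 0x3 = 0
prio [19+:4] = (word>>19) & 0xf = 12
cnt [6+:13] = (word>>6) & 0x1fff = 2055
kind [0+:6] = (word>>0) & 0x3f = 53  ←

53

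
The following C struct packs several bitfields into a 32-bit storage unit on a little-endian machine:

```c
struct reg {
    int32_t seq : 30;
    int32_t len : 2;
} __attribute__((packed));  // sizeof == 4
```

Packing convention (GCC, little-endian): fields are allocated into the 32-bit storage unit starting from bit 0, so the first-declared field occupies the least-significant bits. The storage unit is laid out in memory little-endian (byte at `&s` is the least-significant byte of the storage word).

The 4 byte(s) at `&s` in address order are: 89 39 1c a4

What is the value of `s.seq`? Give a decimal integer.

[0]=0x89 [1]=0x39 [2]=0x1c [3]=0xa4 (little-endian) → word 0xa41c3989
seq [0+:30] = (word>>0) & 0x3fffffff = 605829513  ←
len [30+:2] = (word>>30) & 0x3 = 2
seq signed 30b, MSB=1: 605829513 - 1073741824 = -467912311

-467912311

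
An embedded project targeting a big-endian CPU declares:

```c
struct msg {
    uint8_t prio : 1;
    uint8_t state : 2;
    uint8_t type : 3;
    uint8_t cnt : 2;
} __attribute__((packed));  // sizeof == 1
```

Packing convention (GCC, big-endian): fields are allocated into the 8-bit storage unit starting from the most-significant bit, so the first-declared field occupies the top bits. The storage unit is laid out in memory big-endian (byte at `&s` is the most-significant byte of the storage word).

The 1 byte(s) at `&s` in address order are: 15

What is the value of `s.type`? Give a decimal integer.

[0]=0x15 (big-endian) → word 0x15
prio:1 @ bit 7 → (0x15>>7)&0x1 = 0x0
state:2 @ bit 5 → (0x15>>5)&0x3 = 0x0
type:3 @ bit 2 → (0x15>>2)&0x7 = 0x5  ←
cnt:2 @ bit 0 → (0x15>>0)&0x3 = 0x1

5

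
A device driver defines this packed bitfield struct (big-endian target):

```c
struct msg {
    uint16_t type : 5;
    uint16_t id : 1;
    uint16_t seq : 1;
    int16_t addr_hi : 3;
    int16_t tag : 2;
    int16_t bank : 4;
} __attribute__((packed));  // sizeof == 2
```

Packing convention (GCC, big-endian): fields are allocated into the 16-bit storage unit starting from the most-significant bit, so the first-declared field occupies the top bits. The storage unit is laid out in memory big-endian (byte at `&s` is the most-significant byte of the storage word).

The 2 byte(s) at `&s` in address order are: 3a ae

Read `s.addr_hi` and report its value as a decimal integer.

2

[0]=0x3a [1]=0xae (big-endian) → word 0x3aae
type [11+:5] = (word>>11) & 0x1f = 7
id [10+:1] = (word>>10) & 0x1 = 0
seq [9+:1] = (word>>9) & 0x1 = 1
addr_hi [6+:3] = (word>>6) & 0x7 = 2  ←
tag [4+:2] = (word>>4) & 0x3 = 2
bank [0+:4] = (word>>0) & 0xf = 14
addr_hi signed 3b, MSB=0: value = 2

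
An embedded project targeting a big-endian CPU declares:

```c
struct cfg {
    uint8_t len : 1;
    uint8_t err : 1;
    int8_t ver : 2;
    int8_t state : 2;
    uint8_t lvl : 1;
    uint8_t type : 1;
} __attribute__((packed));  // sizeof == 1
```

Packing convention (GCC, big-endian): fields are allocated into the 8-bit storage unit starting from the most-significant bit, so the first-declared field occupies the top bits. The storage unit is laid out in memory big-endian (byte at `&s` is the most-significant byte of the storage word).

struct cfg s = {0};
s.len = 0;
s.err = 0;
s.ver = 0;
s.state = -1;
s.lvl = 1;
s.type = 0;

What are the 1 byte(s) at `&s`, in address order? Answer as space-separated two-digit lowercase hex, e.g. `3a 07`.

0e

len (1b) val=0 bits=0x0 at bit 7: 0x00
err (1b) val=0 bits=0x0 at bit 6: 0x00
ver (2b) val=0 bits=0x0 at bit 4: 0x00
state (2b) val=-1 bits=0x3 at bit 2: 0x0c
lvl (1b) val=1 bits=0x1 at bit 1: 0x0e
type (1b) val=0 bits=0x0 at bit 0: 0x0e
word = 0x0e → big-endian bytes:
  [0]=0x0e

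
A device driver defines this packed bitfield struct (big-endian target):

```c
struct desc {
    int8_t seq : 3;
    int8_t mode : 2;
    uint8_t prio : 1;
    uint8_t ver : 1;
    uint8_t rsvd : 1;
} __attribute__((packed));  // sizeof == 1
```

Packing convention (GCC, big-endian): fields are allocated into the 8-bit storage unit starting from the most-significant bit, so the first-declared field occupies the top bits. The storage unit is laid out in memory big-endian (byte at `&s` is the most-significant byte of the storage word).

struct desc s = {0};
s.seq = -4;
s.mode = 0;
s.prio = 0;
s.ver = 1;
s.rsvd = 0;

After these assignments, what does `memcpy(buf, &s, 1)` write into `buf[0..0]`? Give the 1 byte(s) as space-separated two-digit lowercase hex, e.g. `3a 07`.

82

[5+:3] seq=-4 & 0x7 = 0x4; word=0x80
[3+:2] mode=0 & 0x3 = 0x0; word=0x80
[2+:1] prio=0 & 0x1 = 0x0; word=0x80
[1+:1] ver=1 & 0x1 = 0x1; word=0x82
[0+:1] rsvd=0 & 0x1 = 0x0; word=0x82
word = 0x82 → big-endian bytes:
  [0]=0x82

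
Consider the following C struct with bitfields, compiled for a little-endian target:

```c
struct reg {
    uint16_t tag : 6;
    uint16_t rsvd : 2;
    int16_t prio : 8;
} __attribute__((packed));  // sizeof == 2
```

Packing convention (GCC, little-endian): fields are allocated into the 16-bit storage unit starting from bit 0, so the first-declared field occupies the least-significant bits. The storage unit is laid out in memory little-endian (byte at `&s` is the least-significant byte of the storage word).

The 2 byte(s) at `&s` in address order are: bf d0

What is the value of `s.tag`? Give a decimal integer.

63

[0]=0xbf [1]=0xd0 (little-endian) → word 0xd0bf
tag:6 @ bit 0 → (0xd0bf>>0)&0x3f = 0x3f  ←
rsvd:2 @ bit 6 → (0xd0bf>>6)&0x3 = 0x2
prio:8 @ bit 8 → (0xd0bf>>8)&0xff = 0xd0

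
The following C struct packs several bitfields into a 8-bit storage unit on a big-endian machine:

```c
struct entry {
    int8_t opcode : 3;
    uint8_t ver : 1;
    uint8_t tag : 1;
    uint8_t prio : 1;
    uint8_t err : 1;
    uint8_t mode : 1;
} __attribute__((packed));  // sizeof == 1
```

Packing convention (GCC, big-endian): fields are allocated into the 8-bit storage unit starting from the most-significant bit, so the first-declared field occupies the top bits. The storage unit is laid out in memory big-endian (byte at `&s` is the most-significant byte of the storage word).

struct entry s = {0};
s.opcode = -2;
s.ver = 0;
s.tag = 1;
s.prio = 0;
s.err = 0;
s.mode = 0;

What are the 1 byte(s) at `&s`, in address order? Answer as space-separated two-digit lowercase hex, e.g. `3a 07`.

c8

[5+:3] opcode=-2 & 0x7 = 0x6; word=0xc0
[4+:1] ver=0 & 0x1 = 0x0; word=0xc0
[3+:1] tag=1 & 0x1 = 0x1; word=0xc8
[2+:1] prio=0 & 0x1 = 0x0; word=0xc8
[1+:1] err=0 & 0x1 = 0x0; word=0xc8
[0+:1] mode=0 & 0x1 = 0x0; word=0xc8
word = 0xc8 → big-endian bytes:
  [0]=0xc8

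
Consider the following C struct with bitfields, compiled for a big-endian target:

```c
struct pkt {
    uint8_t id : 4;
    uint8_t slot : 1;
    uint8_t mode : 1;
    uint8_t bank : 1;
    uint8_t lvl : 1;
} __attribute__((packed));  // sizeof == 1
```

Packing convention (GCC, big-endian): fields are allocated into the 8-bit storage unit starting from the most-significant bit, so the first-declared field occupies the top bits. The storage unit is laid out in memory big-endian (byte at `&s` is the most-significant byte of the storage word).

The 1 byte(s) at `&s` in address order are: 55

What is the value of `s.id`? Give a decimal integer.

[0]=0x55 (big-endian) → word 0x55
id [4+:4] = (word>>4) & 0xf = 5  ←
slot [3+:1] = (word>>3) & 0x1 = 0
mode [2+:1] = (word>>2) & 0x1 = 1
bank [1+:1] = (word>>1) & 0x1 = 0
lvl [0+:1] = (word>>0) & 0x1 = 1

5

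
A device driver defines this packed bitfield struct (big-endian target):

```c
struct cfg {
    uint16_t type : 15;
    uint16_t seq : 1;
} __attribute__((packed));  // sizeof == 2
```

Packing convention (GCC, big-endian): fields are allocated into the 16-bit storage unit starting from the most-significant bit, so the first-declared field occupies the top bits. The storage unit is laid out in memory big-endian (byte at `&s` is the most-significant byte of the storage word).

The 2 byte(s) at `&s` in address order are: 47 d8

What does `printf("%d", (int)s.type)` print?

[0]=0x47 [1]=0xd8 (big-endian) → word 0x47d8
type [1+:15] = (word>>1) & 0x7fff = 9196  ←
seq [0+:1] = (word>>0) & 0x1 = 0

9196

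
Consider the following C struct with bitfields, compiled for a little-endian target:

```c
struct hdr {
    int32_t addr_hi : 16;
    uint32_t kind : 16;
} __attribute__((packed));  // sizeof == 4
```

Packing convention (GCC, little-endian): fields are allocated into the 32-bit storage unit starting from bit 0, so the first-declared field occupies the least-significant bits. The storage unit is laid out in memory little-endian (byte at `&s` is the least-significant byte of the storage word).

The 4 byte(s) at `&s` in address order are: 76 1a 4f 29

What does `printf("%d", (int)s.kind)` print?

10575

[0]=0x76 [1]=0x1a [2]=0x4f [3]=0x29 (little-endian) → word 0x294f1a76
addr_hi:16 @ bit 0 → (0x294f1a76>>0)&0xffff = 0x1a76
kind:16 @ bit 16 → (0x294f1a76>>16)&0xffff = 0x294f  ←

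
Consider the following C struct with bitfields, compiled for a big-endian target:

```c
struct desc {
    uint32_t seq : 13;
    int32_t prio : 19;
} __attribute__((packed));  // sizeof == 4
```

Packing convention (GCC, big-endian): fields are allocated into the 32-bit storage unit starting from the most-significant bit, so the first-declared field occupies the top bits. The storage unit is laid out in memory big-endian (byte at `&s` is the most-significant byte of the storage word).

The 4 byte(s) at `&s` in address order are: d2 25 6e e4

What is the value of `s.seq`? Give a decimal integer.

[0]=0xd2 [1]=0x25 [2]=0x6e [3]=0xe4 (big-endian) → word 0xd2256ee4
seq:13 @ bit 19 → (0xd2256ee4>>19)&0x1fff = 0x1a44  ←
prio:19 @ bit 0 → (0xd2256ee4>>0)&0x7ffff = 0x56ee4

6724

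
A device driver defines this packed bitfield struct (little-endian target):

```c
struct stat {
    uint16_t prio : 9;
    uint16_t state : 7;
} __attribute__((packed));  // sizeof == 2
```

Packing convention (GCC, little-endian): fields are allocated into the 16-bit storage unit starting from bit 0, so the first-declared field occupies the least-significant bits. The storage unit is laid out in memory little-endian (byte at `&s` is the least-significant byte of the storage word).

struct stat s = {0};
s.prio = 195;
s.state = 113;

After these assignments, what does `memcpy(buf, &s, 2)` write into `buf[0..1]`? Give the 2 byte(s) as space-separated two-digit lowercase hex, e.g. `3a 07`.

c3 e2

[0+:9] prio=195 & 0x1ff = 0xc3; word=0x00c3
[9+:7] state=113 & 0x7f = 0x71; word=0xe2c3
word = 0xe2c3 → little-endian bytes:
  [0]=0xc3  [1]=0xe2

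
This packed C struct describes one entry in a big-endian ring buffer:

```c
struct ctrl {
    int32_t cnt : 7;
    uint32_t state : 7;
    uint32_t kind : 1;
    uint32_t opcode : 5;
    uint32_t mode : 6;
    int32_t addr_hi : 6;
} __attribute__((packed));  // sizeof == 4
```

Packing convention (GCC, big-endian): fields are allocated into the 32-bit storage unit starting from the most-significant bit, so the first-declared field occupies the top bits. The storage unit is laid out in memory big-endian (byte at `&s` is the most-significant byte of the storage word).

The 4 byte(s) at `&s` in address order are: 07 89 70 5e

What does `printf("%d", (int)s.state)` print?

98

[0]=0x07 [1]=0x89 [2]=0x70 [3]=0x5e (big-endian) → word 0x0789705e
cnt [25+:7] = (word>>25) & 0x7f = 3
state [18+:7] = (word>>18) & 0x7f = 98  ←
kind [17+:1] = (word>>17) & 0x1 = 0
opcode [12+:5] = (word>>12) & 0x1f = 23
mode [6+:6] = (word>>6) & 0x3f = 1
addr_hi [0+:6] = (word>>0) & 0x3f = 30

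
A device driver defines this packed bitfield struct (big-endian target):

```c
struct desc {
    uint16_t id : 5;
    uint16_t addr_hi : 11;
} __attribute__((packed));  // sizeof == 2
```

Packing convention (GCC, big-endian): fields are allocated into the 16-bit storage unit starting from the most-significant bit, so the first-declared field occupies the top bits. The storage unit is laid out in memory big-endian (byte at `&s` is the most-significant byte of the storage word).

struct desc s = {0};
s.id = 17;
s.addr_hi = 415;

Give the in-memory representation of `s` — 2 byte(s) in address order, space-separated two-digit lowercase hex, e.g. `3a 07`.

89 9f

id (5b) val=17 bits=0x11 at bit 11: 0x8800
addr_hi (11b) val=415 bits=0x19f at bit 0: 0x899f
word = 0x899f → big-endian bytes:
  [0]=0x89  [1]=0x9f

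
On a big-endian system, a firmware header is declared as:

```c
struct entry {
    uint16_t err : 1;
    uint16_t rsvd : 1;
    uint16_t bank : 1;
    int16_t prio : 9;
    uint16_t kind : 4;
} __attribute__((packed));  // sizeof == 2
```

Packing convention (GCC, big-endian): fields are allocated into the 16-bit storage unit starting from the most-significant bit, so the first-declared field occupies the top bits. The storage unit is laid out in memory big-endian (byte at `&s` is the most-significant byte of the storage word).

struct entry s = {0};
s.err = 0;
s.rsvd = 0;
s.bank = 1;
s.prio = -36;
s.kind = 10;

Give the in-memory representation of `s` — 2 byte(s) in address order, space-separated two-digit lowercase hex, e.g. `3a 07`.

3d ca

err:1 = 0 → 0x0 << 15 → word 0x0000
rsvd:1 = 0 → 0x0 << 14 → word 0x0000
bank:1 = 1 → 0x1 << 13 → word 0x2000
prio:9 = -36 → 0x1dc << 4 → word 0x3dc0
kind:4 = 10 → 0xa << 0 → word 0x3dca
word = 0x3dca → big-endian bytes:
  [0]=0x3d  [1]=0xca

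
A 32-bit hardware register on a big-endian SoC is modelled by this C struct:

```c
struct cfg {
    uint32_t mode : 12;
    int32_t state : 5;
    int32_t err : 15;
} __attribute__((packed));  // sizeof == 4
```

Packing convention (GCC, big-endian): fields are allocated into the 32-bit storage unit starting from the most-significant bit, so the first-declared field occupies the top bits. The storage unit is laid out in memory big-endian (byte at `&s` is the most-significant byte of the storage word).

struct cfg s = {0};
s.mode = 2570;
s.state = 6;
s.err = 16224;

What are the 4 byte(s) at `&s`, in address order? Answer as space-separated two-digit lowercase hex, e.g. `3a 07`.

mode (12b) val=2570 bits=0xa0a at bit 20: 0xa0a00000
state (5b) val=6 bits=0x6 at bit 15: 0xa0a30000
err (15b) val=16224 bits=0x3f60 at bit 0: 0xa0a33f60
word = 0xa0a33f60 → big-endian bytes:
  [0]=0xa0  [1]=0xa3  [2]=0x3f  [3]=0x60

a0 a3 3f 60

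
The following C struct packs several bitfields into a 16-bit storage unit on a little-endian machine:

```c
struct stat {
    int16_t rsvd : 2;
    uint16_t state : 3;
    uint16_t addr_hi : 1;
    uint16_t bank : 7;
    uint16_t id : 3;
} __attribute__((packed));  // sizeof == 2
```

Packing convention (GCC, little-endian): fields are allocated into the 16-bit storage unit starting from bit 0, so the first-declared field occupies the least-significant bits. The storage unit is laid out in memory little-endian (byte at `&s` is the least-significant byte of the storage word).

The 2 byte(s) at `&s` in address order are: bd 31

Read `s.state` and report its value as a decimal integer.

[0]=0xbd [1]=0x31 (little-endian) → word 0x31bd
rsvd [0+:2] = (word>>0) & 0x3 = 1
state [2+:3] = (word>>2) & 0x7 = 7  ←
addr_hi [5+:1] = (word>>5) & 0x1 = 1
bank [6+:7] = (word>>6) & 0x7f = 70
id [13+:3] = (word>>13) & 0x7 = 1

7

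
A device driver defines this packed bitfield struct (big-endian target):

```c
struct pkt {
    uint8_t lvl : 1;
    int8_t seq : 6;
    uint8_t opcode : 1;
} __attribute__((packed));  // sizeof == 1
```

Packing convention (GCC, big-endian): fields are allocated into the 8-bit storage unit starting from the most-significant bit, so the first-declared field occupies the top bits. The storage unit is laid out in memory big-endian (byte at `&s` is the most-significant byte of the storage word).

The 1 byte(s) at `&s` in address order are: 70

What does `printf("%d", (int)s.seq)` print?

-8

[0]=0x70 (big-endian) → word 0x70
lvl:1 @ bit 7 → (0x70>>7)&0x1 = 0x0
seq:6 @ bit 1 → (0x70>>1)&0x3f = 0x38  ←
opcode:1 @ bit 0 → (0x70>>0)&0x1 = 0x0
seq signed 6b, MSB=1: 56 - 64 = -8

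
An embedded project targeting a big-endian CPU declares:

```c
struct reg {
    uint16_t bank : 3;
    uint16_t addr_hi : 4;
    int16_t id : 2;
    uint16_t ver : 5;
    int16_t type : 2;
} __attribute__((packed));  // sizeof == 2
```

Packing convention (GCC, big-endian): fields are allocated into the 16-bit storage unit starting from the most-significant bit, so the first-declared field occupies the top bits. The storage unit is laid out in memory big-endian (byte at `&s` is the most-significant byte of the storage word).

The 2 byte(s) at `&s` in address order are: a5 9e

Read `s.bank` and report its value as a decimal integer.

[0]=0xa5 [1]=0x9e (big-endian) → word 0xa59e
bank [13+:3] = (word>>13) & 0x7 = 5  ←
addr_hi [9+:4] = (word>>9) & 0xf = 2
id [7+:2] = (word>>7) & 0x3 = 3
ver [2+:5] = (word>>2) & 0x1f = 7
type [0+:2] = (word>>0) & 0x3 = 2

5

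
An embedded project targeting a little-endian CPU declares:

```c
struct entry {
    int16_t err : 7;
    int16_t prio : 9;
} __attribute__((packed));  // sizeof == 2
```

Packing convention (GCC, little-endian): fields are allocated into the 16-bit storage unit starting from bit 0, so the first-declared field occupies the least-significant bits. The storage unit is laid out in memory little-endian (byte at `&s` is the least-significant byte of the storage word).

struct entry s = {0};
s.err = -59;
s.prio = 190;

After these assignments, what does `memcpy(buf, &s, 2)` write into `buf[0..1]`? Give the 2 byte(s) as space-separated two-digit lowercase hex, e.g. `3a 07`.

err:7 = -59 → 0x45 << 0 → word 0x0045
prio:9 = 190 → 0xbe << 7 → word 0x5f45
word = 0x5f45 → little-endian bytes:
  [0]=0x45  [1]=0x5f

45 5f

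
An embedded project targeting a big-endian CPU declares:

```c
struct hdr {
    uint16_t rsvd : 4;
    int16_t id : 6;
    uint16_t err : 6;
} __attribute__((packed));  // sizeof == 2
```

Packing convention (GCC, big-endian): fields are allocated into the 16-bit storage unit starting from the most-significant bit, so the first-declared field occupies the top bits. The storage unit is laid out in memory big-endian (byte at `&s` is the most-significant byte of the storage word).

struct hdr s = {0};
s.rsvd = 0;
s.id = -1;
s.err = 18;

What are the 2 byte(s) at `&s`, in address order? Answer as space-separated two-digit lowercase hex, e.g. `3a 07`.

0f d2

rsvd:4 = 0 → 0x0 << 12 → word 0x0000
id:6 = -1 → 0x3f << 6 → word 0x0fc0
err:6 = 18 → 0x12 << 0 → word 0x0fd2
word = 0x0fd2 → big-endian bytes:
  [0]=0x0f  [1]=0xd2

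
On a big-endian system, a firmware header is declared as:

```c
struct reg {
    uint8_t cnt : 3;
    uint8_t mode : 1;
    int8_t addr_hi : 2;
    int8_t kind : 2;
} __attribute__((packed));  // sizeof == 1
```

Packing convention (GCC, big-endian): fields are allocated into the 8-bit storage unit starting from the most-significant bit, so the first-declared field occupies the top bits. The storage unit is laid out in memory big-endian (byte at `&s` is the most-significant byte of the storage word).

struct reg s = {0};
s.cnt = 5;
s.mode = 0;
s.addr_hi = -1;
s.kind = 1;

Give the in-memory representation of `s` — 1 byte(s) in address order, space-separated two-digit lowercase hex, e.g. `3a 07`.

[5+:3] cnt=5 & 0x7 = 0x5; word=0xa0
[4+:1] mode=0 & 0x1 = 0x0; word=0xa0
[2+:2] addr_hi=-1 & 0x3 = 0x3; word=0xac
[0+:2] kind=1 & 0x3 = 0x1; word=0xad
word = 0xad → big-endian bytes:
  [0]=0xad

ad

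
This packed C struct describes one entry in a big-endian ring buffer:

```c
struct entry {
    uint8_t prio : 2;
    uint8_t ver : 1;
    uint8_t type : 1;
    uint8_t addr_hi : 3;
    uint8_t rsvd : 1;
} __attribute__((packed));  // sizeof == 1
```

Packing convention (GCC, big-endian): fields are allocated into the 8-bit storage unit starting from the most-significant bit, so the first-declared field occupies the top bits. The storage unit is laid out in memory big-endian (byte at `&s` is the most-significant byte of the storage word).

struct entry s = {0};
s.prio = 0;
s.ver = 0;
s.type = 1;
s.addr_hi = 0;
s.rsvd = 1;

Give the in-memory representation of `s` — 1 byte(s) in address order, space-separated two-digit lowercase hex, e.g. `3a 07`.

11

prio:2 = 0 → 0x0 << 6 → word 0x00
ver:1 = 0 → 0x0 << 5 → word 0x00
type:1 = 1 → 0x1 << 4 → word 0x10
addr_hi:3 = 0 → 0x0 << 1 → word 0x10
rsvd:1 = 1 → 0x1 << 0 → word 0x11
word = 0x11 → big-endian bytes:
  [0]=0x11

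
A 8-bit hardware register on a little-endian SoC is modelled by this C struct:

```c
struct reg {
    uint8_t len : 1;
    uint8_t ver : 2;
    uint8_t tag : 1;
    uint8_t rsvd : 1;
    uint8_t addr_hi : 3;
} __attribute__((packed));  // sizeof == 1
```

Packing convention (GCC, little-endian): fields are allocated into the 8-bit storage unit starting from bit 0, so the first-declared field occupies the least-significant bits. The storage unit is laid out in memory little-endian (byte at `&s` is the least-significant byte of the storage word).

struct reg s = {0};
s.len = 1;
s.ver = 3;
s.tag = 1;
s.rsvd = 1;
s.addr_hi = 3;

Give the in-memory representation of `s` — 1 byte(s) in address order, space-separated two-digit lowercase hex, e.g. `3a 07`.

len (1b) val=1 bits=0x1 at bit 0: 0x01
ver (2b) val=3 bits=0x3 at bit 1: 0x07
tag (1b) val=1 bits=0x1 at bit 3: 0x0f
rsvd (1b) val=1 bits=0x1 at bit 4: 0x1f
addr_hi (3b) val=3 bits=0x3 at bit 5: 0x7f
word = 0x7f → little-endian bytes:
  [0]=0x7f

7f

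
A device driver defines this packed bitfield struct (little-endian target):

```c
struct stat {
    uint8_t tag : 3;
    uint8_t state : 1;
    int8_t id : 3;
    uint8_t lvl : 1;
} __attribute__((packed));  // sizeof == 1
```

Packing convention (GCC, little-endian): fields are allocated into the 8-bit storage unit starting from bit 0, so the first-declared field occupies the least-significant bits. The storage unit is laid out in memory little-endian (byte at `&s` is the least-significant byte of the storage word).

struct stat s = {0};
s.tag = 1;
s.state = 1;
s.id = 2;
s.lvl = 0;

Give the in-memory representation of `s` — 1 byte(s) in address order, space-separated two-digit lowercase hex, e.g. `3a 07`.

[0+:3] tag=1 & 0x7 = 0x1; word=0x01
[3+:1] state=1 & 0x1 = 0x1; word=0x09
[4+:3] id=2 & 0x7 = 0x2; word=0x29
[7+:1] lvl=0 & 0x1 = 0x0; word=0x29
word = 0x29 → little-endian bytes:
  [0]=0x29

29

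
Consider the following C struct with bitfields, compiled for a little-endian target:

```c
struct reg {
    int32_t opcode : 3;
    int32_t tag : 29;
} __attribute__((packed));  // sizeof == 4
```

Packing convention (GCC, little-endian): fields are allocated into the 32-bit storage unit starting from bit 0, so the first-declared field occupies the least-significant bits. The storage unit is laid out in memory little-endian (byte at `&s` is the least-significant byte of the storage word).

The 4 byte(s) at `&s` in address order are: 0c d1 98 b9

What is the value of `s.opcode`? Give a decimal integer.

-4

[0]=0x0c [1]=0xd1 [2]=0x98 [3]=0xb9 (little-endian) → word 0xb998d10c
opcode [0+:3] = (word>>0) & 0x7 = 4  ←
tag [3+:29] = (word>>3) & 0x1fffffff = 389224993
opcode signed 3b, MSB=1: 4 - 8 = -4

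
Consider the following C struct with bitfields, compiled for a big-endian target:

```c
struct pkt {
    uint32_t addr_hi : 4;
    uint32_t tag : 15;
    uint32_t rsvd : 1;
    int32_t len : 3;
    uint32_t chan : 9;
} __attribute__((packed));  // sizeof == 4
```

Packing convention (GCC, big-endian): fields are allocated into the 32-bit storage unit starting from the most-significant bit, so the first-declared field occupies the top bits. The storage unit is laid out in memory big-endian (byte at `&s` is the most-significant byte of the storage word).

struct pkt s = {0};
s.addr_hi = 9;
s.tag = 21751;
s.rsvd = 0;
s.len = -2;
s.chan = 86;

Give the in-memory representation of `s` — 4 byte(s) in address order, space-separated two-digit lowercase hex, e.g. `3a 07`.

9a 9e ec 56

addr_hi (4b) val=9 bits=0x9 at bit 28: 0x90000000
tag (15b) val=21751 bits=0x54f7 at bit 13: 0x9a9ee000
rsvd (1b) val=0 bits=0x0 at bit 12: 0x9a9ee000
len (3b) val=-2 bits=0x6 at bit 9: 0x9a9eec00
chan (9b) val=86 bits=0x56 at bit 0: 0x9a9eec56
word = 0x9a9eec56 → big-endian bytes:
  [0]=0x9a  [1]=0x9e  [2]=0xec  [3]=0x56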